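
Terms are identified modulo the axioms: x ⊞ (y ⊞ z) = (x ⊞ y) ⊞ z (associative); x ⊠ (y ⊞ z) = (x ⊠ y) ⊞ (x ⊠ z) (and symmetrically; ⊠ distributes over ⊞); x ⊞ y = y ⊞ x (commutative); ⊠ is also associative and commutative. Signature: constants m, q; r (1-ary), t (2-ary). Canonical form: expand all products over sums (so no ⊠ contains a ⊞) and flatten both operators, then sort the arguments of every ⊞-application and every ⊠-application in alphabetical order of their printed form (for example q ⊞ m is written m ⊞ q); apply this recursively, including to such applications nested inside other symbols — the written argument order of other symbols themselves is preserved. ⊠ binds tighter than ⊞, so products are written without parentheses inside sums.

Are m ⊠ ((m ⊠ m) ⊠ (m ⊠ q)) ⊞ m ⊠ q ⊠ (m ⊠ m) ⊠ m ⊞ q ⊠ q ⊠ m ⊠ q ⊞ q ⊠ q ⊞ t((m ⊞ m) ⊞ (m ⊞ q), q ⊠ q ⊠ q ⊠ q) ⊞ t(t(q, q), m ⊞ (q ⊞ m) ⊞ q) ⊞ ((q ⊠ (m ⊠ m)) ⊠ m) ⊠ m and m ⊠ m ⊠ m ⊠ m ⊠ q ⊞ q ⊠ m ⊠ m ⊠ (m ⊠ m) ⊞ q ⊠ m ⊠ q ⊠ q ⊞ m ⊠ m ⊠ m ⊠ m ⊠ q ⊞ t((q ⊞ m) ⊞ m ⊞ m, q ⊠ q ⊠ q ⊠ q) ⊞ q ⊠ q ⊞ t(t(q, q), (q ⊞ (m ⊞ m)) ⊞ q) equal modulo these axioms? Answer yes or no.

Answer: yes — both canonical forms are m ⊠ m ⊠ m ⊠ m ⊠ q ⊞ m ⊠ m ⊠ m ⊠ m ⊠ q ⊞ m ⊠ m ⊠ m ⊠ m ⊠ q ⊞ m ⊠ q ⊠ q ⊠ q ⊞ q ⊠ q ⊞ t(m ⊞ m ⊞ m ⊞ q, q ⊠ q ⊠ q ⊠ q) ⊞ t(t(q, q), m ⊞ m ⊞ q ⊞ q)

Derivation:
Left:  m ⊠ ((m ⊠ m) ⊠ (m ⊠ q)) ⊞ m ⊠ q ⊠ (m ⊠ m) ⊠ m ⊞ q ⊠ q ⊠ m ⊠ q ⊞ q ⊠ q ⊞ t((m ⊞ m) ⊞ (m ⊞ q), q ⊠ q ⊠ q ⊠ q) ⊞ t(t(q, q), m ⊞ (q ⊞ m) ⊞ q) ⊞ ((q ⊠ (m ⊠ m)) ⊠ m) ⊠ m
  Flatten:  m ⊠ m ⊠ m ⊠ m ⊠ q ⊞ m ⊠ m ⊠ m ⊠ m ⊠ q ⊞ m ⊠ q ⊠ q ⊠ q ⊞ q ⊠ q ⊞ t(m ⊞ m ⊞ m ⊞ q, q ⊠ q ⊠ q ⊠ q) ⊞ t(t(q, q), m ⊞ m ⊞ q ⊞ q) ⊞ m ⊠ m ⊠ m ⊠ m ⊠ q
  Sort arguments:  m ⊠ m ⊠ m ⊠ m ⊠ q ⊞ m ⊠ m ⊠ m ⊠ m ⊠ q ⊞ m ⊠ m ⊠ m ⊠ m ⊠ q ⊞ m ⊠ q ⊠ q ⊠ q ⊞ q ⊠ q ⊞ t(m ⊞ m ⊞ m ⊞ q, q ⊠ q ⊠ q ⊠ q) ⊞ t(t(q, q), m ⊞ m ⊞ q ⊞ q)
Right:  m ⊠ m ⊠ m ⊠ m ⊠ q ⊞ q ⊠ m ⊠ m ⊠ (m ⊠ m) ⊞ q ⊠ m ⊠ q ⊠ q ⊞ m ⊠ m ⊠ m ⊠ m ⊠ q ⊞ t((q ⊞ m) ⊞ m ⊞ m, q ⊠ q ⊠ q ⊠ q) ⊞ q ⊠ q ⊞ t(t(q, q), (q ⊞ (m ⊞ m)) ⊞ q)
  Un-nest:  m ⊠ m ⊠ m ⊠ m ⊠ q ⊞ m ⊠ m ⊠ m ⊠ m ⊠ q ⊞ m ⊠ q ⊠ q ⊠ q ⊞ m ⊠ m ⊠ m ⊠ m ⊠ q ⊞ t(m ⊞ m ⊞ m ⊞ q, q ⊠ q ⊠ q ⊠ q) ⊞ q ⊠ q ⊞ t(t(q, q), m ⊞ m ⊞ q ⊞ q)
  Sort:  m ⊠ m ⊠ m ⊠ m ⊠ q ⊞ m ⊠ m ⊠ m ⊠ m ⊠ q ⊞ m ⊠ m ⊠ m ⊠ m ⊠ q ⊞ m ⊠ q ⊠ q ⊠ q ⊞ q ⊠ q ⊞ t(m ⊞ m ⊞ m ⊞ q, q ⊠ q ⊠ q ⊠ q) ⊞ t(t(q, q), m ⊞ m ⊞ q ⊞ q)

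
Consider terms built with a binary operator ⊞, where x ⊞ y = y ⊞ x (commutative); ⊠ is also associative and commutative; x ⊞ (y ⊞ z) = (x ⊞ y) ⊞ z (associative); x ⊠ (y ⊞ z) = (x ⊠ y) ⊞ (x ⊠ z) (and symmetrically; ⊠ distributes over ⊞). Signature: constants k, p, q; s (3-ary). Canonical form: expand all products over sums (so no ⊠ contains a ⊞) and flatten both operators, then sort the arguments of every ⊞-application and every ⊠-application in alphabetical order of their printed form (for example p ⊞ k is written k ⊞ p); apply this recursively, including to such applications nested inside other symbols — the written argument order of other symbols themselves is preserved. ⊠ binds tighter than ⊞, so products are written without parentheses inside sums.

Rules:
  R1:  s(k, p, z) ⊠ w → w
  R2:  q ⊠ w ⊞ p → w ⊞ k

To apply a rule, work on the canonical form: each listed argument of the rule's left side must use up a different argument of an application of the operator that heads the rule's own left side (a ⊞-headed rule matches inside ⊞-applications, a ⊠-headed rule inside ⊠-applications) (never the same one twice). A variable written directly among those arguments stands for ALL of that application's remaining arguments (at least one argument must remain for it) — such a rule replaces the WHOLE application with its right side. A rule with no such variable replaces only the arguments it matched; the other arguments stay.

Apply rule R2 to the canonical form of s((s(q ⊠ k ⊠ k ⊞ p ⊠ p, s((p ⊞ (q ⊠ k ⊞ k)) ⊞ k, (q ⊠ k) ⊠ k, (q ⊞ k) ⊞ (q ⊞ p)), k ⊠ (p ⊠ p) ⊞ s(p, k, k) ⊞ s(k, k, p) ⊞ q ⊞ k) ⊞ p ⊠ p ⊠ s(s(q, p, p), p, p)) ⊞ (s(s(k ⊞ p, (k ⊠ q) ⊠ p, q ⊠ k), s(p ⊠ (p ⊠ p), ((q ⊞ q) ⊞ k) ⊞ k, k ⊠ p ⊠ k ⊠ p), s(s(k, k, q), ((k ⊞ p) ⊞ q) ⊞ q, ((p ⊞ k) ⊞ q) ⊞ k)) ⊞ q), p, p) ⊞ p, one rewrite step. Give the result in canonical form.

Answer: p ⊞ s(p ⊠ p ⊠ s(s(q, p, p), p, p) ⊞ q ⊞ s(k ⊠ k ⊠ q ⊞ p ⊠ p, s(k ⊞ k ⊞ k ⊞ k, k ⊠ k ⊠ q, k ⊞ p ⊞ q ⊞ q), k ⊞ k ⊠ p ⊠ p ⊞ q ⊞ s(k, k, p) ⊞ s(p, k, k)) ⊞ s(s(k ⊞ p, k ⊠ p ⊠ q, k ⊠ q), s(p ⊠ p ⊠ p, k ⊞ k ⊞ q ⊞ q, k ⊠ k ⊠ p ⊠ p), s(s(k, k, q), k ⊞ p ⊞ q ⊞ q, k ⊞ k ⊞ p ⊞ q)), p, p)

Derivation:
Canonical form:  p ⊞ s(p ⊠ p ⊠ s(s(q, p, p), p, p) ⊞ q ⊞ s(k ⊠ k ⊠ q ⊞ p ⊠ p, s(k ⊞ k ⊞ k ⊠ q ⊞ p, k ⊠ k ⊠ q, k ⊞ p ⊞ q ⊞ q), k ⊞ k ⊠ p ⊠ p ⊞ q ⊞ s(k, k, p) ⊞ s(p, k, k)) ⊞ s(s(k ⊞ p, k ⊠ p ⊠ q, k ⊠ q), s(p ⊠ p ⊠ p, k ⊞ k ⊞ q ⊞ q, k ⊠ k ⊠ p ⊠ p), s(s(k, k, q), k ⊞ p ⊞ q ⊞ q, k ⊞ k ⊞ p ⊞ q)), p, p)
Match R2:  consume k ⊠ q, p;  w := k
Giving:  p ⊞ s(p ⊠ p ⊠ s(s(q, p, p), p, p) ⊞ q ⊞ s(k ⊠ k ⊠ q ⊞ p ⊠ p, s(k ⊞ k ⊞ k ⊞ k, k ⊠ k ⊠ q, k ⊞ p ⊞ q ⊞ q), k ⊞ k ⊠ p ⊠ p ⊞ q ⊞ s(k, k, p) ⊞ s(p, k, k)) ⊞ s(s(k ⊞ p, k ⊠ p ⊠ q, k ⊠ q), s(p ⊠ p ⊠ p, k ⊞ k ⊞ q ⊞ q, k ⊠ k ⊠ p ⊠ p), s(s(k, k, q), k ⊞ p ⊞ q ⊞ q, k ⊞ k ⊞ p ⊞ q)), p, p)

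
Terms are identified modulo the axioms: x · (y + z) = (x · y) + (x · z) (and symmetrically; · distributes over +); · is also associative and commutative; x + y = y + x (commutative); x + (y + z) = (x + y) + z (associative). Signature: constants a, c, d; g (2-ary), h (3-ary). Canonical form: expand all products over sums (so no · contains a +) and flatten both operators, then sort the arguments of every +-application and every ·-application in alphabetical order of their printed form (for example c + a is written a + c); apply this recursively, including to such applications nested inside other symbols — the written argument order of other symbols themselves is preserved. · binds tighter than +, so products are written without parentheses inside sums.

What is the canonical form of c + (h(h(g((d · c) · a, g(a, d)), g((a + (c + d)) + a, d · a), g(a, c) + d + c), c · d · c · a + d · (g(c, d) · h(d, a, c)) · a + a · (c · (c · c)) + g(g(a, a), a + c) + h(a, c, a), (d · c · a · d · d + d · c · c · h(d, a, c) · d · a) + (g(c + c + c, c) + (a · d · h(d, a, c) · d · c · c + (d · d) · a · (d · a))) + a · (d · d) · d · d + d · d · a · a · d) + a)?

Merge nested applications:  c + h(h(g(a · c · d, g(a, d)), g(a + a + c + d, a · d), c + d + g(a, c)), a · c · c · c + a · c · c · d + a · d · g(c, d) · h(d, a, c) + g(g(a, a), a + c) + h(a, c, a), a · a · d · d · d + a · a · d · d · d + a · c · c · d · d · h(d, a, c) + a · c · c · d · d · h(d, a, c) + a · c · d · d · d + a · d · d · d · d + g(c + c + c, c)) + a
Sort:  a + c + h(h(g(a · c · d, g(a, d)), g(a + a + c + d, a · d), c + d + g(a, c)), a · c · c · c + a · c · c · d + a · d · g(c, d) · h(d, a, c) + g(g(a, a), a + c) + h(a, c, a), a · a · d · d · d + a · a · d · d · d + a · c · c · d · d · h(d, a, c) + a · c · c · d · d · h(d, a, c) + a · c · d · d · d + a · d · d · d · d + g(c + c + c, c))

Answer: a + c + h(h(g(a · c · d, g(a, d)), g(a + a + c + d, a · d), c + d + g(a, c)), a · c · c · c + a · c · c · d + a · d · g(c, d) · h(d, a, c) + g(g(a, a), a + c) + h(a, c, a), a · a · d · d · d + a · a · d · d · d + a · c · c · d · d · h(d, a, c) + a · c · c · d · d · h(d, a, c) + a · c · d · d · d + a · d · d · d · d + g(c + c + c, c))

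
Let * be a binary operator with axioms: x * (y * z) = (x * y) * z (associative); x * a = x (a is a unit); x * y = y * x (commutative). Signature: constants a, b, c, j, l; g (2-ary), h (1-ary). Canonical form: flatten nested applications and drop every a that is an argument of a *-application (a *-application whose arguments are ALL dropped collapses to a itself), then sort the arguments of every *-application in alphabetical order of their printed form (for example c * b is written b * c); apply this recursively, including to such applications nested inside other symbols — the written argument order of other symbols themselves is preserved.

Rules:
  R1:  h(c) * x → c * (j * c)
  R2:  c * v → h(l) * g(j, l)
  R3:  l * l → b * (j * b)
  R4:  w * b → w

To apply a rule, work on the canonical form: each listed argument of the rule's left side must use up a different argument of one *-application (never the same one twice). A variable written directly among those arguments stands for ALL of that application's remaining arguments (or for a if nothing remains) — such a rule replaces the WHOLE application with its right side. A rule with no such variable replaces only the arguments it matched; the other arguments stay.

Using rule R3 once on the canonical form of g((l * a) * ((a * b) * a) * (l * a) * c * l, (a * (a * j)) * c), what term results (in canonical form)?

Answer: g(b * b * b * c * j * l, c * j)

Derivation:
Canonical form:  g(b * c * l * l * l, c * j)
R3 matches:  uses l, l
Result:  g(b * b * b * c * j * l, c * j)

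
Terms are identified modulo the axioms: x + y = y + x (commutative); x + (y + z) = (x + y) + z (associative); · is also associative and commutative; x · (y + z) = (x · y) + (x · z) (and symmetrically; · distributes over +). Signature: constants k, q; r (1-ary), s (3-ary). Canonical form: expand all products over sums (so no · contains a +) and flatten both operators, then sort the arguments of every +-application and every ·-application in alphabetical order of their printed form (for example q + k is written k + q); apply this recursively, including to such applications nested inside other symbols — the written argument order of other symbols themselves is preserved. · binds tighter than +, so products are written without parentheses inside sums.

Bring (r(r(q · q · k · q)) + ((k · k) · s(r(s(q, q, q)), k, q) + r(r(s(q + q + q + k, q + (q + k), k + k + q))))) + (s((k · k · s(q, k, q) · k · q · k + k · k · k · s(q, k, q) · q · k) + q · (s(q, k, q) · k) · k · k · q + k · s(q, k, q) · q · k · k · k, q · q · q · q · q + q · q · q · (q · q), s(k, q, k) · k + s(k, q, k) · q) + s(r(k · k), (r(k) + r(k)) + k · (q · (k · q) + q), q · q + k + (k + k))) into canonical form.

Expand:  r(r(k · q · q · q)) + k · k · s(r(s(q, q, q)), k, q) + r(r(s(k + q + q + q, k + q + q, k + k + q))) + s(k · k · k · k · q · s(q, k, q) + k · k · k · k · q · s(q, k, q) + k · k · k · k · q · s(q, k, q) + k · k · k · q · q · s(q, k, q), q · q · q · q · q + q · q · q · q · q, k · s(k, q, k) + q · s(k, q, k)) + s(r(k · k), k · k · q · q + k · q + r(k) + r(k), k + k + k + q · q)
Order the arguments:  k · k · s(r(s(q, q, q)), k, q) + r(r(k · q · q · q)) + r(r(s(k + q + q + q, k + q + q, k + k + q))) + s(k · k · k · k · q · s(q, k, q) + k · k · k · k · q · s(q, k, q) + k · k · k · k · q · s(q, k, q) + k · k · k · q · q · s(q, k, q), q · q · q · q · q + q · q · q · q · q, k · s(k, q, k) + q · s(k, q, k)) + s(r(k · k), k · k · q · q + k · q + r(k) + r(k), k + k + k + q · q)

Answer: k · k · s(r(s(q, q, q)), k, q) + r(r(k · q · q · q)) + r(r(s(k + q + q + q, k + q + q, k + k + q))) + s(k · k · k · k · q · s(q, k, q) + k · k · k · k · q · s(q, k, q) + k · k · k · k · q · s(q, k, q) + k · k · k · q · q · s(q, k, q), q · q · q · q · q + q · q · q · q · q, k · s(k, q, k) + q · s(k, q, k)) + s(r(k · k), k · k · q · q + k · q + r(k) + r(k), k + k + k + q · q)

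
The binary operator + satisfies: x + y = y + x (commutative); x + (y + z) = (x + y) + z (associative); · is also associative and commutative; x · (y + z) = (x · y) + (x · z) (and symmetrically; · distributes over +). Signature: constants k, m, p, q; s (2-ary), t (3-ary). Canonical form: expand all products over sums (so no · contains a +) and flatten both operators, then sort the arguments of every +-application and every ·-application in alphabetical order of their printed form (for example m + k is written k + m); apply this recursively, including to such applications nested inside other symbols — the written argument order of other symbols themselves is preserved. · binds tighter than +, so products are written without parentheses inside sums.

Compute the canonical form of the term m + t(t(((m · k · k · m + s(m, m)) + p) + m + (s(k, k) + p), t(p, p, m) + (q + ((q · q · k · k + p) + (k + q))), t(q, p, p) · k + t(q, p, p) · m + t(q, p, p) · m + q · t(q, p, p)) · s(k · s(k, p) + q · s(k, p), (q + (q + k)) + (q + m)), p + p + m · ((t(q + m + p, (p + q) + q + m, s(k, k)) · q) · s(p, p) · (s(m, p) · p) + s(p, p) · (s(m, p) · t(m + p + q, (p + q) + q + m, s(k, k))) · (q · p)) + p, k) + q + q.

Expand:  m + t(s(k · s(k, p) + q · s(k, p), k + m + q + q + q) · t(k · k · m · m + m + p + p + s(k, k) + s(m, m), k + k · k · q · q + p + q + q + t(p, p, m), k · t(q, p, p) + m · t(q, p, p) + m · t(q, p, p) + q · t(q, p, p)), m · p · q · s(m, p) · s(p, p) · t(m + p + q, m + p + q + q, s(k, k)) + m · p · q · s(m, p) · s(p, p) · t(m + p + q, m + p + q + q, s(k, k)) + p + p + p, k) + q + q
Sort:  m + q + q + t(s(k · s(k, p) + q · s(k, p), k + m + q + q + q) · t(k · k · m · m + m + p + p + s(k, k) + s(m, m), k + k · k · q · q + p + q + q + t(p, p, m), k · t(q, p, p) + m · t(q, p, p) + m · t(q, p, p) + q · t(q, p, p)), m · p · q · s(m, p) · s(p, p) · t(m + p + q, m + p + q + q, s(k, k)) + m · p · q · s(m, p) · s(p, p) · t(m + p + q, m + p + q + q, s(k, k)) + p + p + p, k)

Answer: m + q + q + t(s(k · s(k, p) + q · s(k, p), k + m + q + q + q) · t(k · k · m · m + m + p + p + s(k, k) + s(m, m), k + k · k · q · q + p + q + q + t(p, p, m), k · t(q, p, p) + m · t(q, p, p) + m · t(q, p, p) + q · t(q, p, p)), m · p · q · s(m, p) · s(p, p) · t(m + p + q, m + p + q + q, s(k, k)) + m · p · q · s(m, p) · s(p, p) · t(m + p + q, m + p + q + q, s(k, k)) + p + p + p, k)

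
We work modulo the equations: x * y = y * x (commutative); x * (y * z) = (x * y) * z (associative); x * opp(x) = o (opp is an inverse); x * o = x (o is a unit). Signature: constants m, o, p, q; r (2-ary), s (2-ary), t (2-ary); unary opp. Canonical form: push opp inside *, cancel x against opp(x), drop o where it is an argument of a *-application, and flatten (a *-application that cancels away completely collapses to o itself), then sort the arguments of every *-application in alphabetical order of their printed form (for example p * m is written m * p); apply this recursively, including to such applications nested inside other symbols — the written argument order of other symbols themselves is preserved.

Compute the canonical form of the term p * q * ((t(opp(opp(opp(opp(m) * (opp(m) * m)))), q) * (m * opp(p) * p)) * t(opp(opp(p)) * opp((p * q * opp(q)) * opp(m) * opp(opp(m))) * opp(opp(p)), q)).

Push opp inside:  distribute opp over * and collapse double opp
Collect:  p * q * t(m, q) * m * t(p, q)
Sort arguments:  m * p * q * t(m, q) * t(p, q)

Answer: m * p * q * t(m, q) * t(p, q)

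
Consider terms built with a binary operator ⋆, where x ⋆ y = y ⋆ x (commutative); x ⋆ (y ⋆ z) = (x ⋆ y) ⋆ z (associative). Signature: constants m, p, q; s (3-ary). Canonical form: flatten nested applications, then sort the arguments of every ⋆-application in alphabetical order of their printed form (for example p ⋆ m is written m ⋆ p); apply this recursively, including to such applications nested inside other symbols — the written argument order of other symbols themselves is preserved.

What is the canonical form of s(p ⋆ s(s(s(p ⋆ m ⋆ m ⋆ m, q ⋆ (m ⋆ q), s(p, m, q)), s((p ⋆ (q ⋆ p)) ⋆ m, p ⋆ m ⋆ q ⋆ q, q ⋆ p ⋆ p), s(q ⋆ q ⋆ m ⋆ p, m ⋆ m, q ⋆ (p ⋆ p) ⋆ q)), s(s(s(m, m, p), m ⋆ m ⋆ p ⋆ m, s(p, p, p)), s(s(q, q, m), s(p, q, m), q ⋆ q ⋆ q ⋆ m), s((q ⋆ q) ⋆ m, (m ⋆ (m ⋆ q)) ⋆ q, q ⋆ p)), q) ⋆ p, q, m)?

Answer: s(p ⋆ p ⋆ s(s(s(m ⋆ m ⋆ m ⋆ p, m ⋆ q ⋆ q, s(p, m, q)), s(m ⋆ p ⋆ p ⋆ q, m ⋆ p ⋆ q ⋆ q, p ⋆ p ⋆ q), s(m ⋆ p ⋆ q ⋆ q, m ⋆ m, p ⋆ p ⋆ q ⋆ q)), s(s(s(m, m, p), m ⋆ m ⋆ m ⋆ p, s(p, p, p)), s(s(q, q, m), s(p, q, m), m ⋆ q ⋆ q ⋆ q), s(m ⋆ q ⋆ q, m ⋆ m ⋆ q ⋆ q, p ⋆ q)), q), q, m)

Derivation:
Focus inside:  p ⋆ s(s(s(p ⋆ m ⋆ m ⋆ m, q ⋆ (m ⋆ q), s(p, m, q)), s((p ⋆ (q ⋆ p)) ⋆ m, p ⋆ m ⋆ q ⋆ q, q ⋆ p ⋆ p), s(q ⋆ q ⋆ m ⋆ p, m ⋆ m, q ⋆ (p ⋆ p) ⋆ q)), s(s(s(m, m, p), m ⋆ m ⋆ p ⋆ m, s(p, p, p)), s(s(q, q, m), s(p, q, m), q ⋆ q ⋆ q ⋆ m), s((q ⋆ q) ⋆ m, (m ⋆ (m ⋆ q)) ⋆ q, q ⋆ p)), q) ⋆ p
Inside:  s(s(s(p ⋆ m ⋆ m ⋆ m, q ⋆ (m ⋆ q), s(p, m, q)), s((p ⋆ (q ⋆ p)) ⋆ m, p ⋆ m ⋆ q ⋆ q, q ⋆ p ⋆ p), s(q ⋆ q ⋆ m ⋆ p, m ⋆ m, q ⋆ (p ⋆ p) ⋆ q)), s(s(s(m, m, p), m ⋆ m ⋆ p ⋆ m, s(p, p, p)), s(s(q, q, m), s(p, q, m), q ⋆ q ⋆ q ⋆ m), s((q ⋆ q) ⋆ m, (m ⋆ (m ⋆ q)) ⋆ q, q ⋆ p)), q)  →  s(s(s(m ⋆ m ⋆ m ⋆ p, m ⋆ q ⋆ q, s(p, m, q)), s(m ⋆ p ⋆ p ⋆ q, m ⋆ p ⋆ q ⋆ q, p ⋆ p ⋆ q), s(m ⋆ p ⋆ q ⋆ q, m ⋆ m, p ⋆ p ⋆ q ⋆ q)), s(s(s(m, m, p), m ⋆ m ⋆ m ⋆ p, s(p, p, p)), s(s(q, q, m), s(p, q, m), m ⋆ q ⋆ q ⋆ q), s(m ⋆ q ⋆ q, m ⋆ m ⋆ q ⋆ q, p ⋆ q)), q)
Sort arguments:  p ⋆ p ⋆ s(s(s(m ⋆ m ⋆ m ⋆ p, m ⋆ q ⋆ q, s(p, m, q)), s(m ⋆ p ⋆ p ⋆ q, m ⋆ p ⋆ q ⋆ q, p ⋆ p ⋆ q), s(m ⋆ p ⋆ q ⋆ q, m ⋆ m, p ⋆ p ⋆ q ⋆ q)), s(s(s(m, m, p), m ⋆ m ⋆ m ⋆ p, s(p, p, p)), s(s(q, q, m), s(p, q, m), m ⋆ q ⋆ q ⋆ q), s(m ⋆ q ⋆ q, m ⋆ m ⋆ q ⋆ q, p ⋆ q)), q)
Reassemble:  s(p ⋆ p ⋆ s(s(s(m ⋆ m ⋆ m ⋆ p, m ⋆ q ⋆ q, s(p, m, q)), s(m ⋆ p ⋆ p ⋆ q, m ⋆ p ⋆ q ⋆ q, p ⋆ p ⋆ q), s(m ⋆ p ⋆ q ⋆ q, m ⋆ m, p ⋆ p ⋆ q ⋆ q)), s(s(s(m, m, p), m ⋆ m ⋆ m ⋆ p, s(p, p, p)), s(s(q, q, m), s(p, q, m), m ⋆ q ⋆ q ⋆ q), s(m ⋆ q ⋆ q, m ⋆ m ⋆ q ⋆ q, p ⋆ q)), q), q, m)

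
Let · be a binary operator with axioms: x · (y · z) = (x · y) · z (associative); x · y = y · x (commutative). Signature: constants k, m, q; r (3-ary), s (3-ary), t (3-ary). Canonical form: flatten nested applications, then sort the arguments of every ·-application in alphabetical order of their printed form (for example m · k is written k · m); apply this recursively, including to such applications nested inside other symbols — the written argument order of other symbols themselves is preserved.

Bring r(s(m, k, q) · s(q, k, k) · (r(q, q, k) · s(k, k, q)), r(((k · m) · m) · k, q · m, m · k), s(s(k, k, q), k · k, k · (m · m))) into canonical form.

Answer: r(r(q, q, k) · s(k, k, q) · s(m, k, q) · s(q, k, k), r(k · k · m · m, m · q, k · m), s(s(k, k, q), k · k, k · m · m))

Derivation:
Focus inside:  s(m, k, q) · s(q, k, k) · (r(q, q, k) · s(k, k, q))
Flatten:  s(m, k, q) · s(q, k, k) · r(q, q, k) · s(k, k, q)
Sort:  r(q, q, k) · s(k, k, q) · s(m, k, q) · s(q, k, k)
Rebuild:  r(r(q, q, k) · s(k, k, q) · s(m, k, q) · s(q, k, k), r(k · k · m · m, m · q, k · m), s(s(k, k, q), k · k, k · m · m))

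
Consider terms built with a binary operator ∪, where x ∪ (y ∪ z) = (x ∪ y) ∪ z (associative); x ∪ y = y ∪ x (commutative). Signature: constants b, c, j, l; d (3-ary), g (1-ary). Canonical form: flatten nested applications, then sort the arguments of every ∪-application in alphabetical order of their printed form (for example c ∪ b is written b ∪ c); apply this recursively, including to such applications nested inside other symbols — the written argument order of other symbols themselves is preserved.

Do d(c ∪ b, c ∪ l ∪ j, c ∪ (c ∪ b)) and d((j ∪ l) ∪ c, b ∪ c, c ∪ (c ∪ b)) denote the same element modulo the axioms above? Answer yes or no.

Answer: no — d(b ∪ c, c ∪ j ∪ l, b ∪ c ∪ c) vs d(c ∪ j ∪ l, b ∪ c, b ∪ c ∪ c)

Derivation:
Left:  d(c ∪ b, c ∪ l ∪ j, c ∪ (c ∪ b))
  Descend into:  c ∪ (c ∪ b)
  Flatten:  c ∪ c ∪ b
  Sort:  b ∪ c ∪ c
  Reassemble:  d(b ∪ c, c ∪ j ∪ l, b ∪ c ∪ c)
Right:  d((j ∪ l) ∪ c, b ∪ c, c ∪ (c ∪ b))
  Focus inside:  c ∪ (c ∪ b)
  Merge nested applications:  c ∪ c ∪ b
  Order the arguments:  b ∪ c ∪ c
  Rebuild:  d(c ∪ j ∪ l, b ∪ c, b ∪ c ∪ c)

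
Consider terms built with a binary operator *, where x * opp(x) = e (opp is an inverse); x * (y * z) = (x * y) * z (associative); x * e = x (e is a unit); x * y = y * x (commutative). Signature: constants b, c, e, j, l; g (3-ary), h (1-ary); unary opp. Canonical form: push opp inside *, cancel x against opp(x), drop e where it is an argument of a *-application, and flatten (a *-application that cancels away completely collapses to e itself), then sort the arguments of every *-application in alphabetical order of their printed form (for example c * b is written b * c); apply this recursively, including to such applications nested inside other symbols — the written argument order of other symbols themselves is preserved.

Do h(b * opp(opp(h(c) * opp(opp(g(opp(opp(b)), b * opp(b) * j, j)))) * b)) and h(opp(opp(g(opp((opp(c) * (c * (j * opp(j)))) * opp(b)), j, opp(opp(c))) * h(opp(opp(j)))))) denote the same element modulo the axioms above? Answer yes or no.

Left:  h(b * opp(opp(h(c) * opp(opp(g(opp(opp(b)), b * opp(b) * j, j)))) * b))
  Descend into:  b * opp(opp(h(c) * opp(opp(g(opp(opp(b)), b * opp(b) * j, j)))) * b)
  Push opp inside:  distribute opp over * and collapse double opp
  Cancel:  b cancels
  Collect:  h(c) * g(b, j, j)
  Sort:  g(b, j, j) * h(c)
  Rebuild:  h(g(b, j, j) * h(c))
Right:  h(opp(opp(g(opp((opp(c) * (c * (j * opp(j)))) * opp(b)), j, opp(opp(c))) * h(opp(opp(j))))))
  Descend into:  g(opp((opp(c) * (c * (j * opp(j)))) * opp(b)), j, opp(opp(c))) * h(opp(opp(j)))
  Push opp inside:  distribute opp over * and collapse double opp
  Collect terms:  g(b, j, c) * h(j)
  Rebuild:  h(g(b, j, c) * h(j))

Answer: no — h(g(b, j, j) * h(c)) vs h(g(b, j, c) * h(j))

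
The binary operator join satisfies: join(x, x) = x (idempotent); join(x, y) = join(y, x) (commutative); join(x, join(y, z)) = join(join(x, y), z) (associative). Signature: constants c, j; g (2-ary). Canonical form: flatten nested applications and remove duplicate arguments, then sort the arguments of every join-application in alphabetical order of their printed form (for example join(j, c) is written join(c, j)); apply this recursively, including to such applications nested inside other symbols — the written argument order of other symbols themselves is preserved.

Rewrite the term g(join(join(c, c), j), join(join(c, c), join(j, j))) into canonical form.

Focus inside:  join(join(c, c), join(j, j))
Flatten:  join(c, c, j, j)
Deduplicate:  drop duplicate c, j
Sort:  join(c, j)
Reassemble:  g(join(c, j), join(c, j))

Answer: g(join(c, j), join(c, j))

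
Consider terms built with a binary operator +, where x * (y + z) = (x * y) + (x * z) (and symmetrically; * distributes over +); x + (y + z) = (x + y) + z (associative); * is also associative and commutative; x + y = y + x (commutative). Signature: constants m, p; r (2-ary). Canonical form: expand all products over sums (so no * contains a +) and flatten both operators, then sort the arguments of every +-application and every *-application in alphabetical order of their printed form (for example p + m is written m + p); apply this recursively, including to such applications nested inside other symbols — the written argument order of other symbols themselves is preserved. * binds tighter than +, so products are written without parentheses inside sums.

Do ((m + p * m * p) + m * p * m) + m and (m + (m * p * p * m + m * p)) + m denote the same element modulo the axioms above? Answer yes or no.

Left:  ((m + p * m * p) + m * p * m) + m
  Flatten:  m + m * p * p + m * m * p + m
  Sort:  m + m + m * m * p + m * p * p
Right:  (m + (m * p * p * m + m * p)) + m
  Flatten:  m + m * m * p * p + m * p + m
  Sort:  m + m + m * m * p * p + m * p

Answer: no — m + m + m * m * p + m * p * p vs m + m + m * m * p * p + m * p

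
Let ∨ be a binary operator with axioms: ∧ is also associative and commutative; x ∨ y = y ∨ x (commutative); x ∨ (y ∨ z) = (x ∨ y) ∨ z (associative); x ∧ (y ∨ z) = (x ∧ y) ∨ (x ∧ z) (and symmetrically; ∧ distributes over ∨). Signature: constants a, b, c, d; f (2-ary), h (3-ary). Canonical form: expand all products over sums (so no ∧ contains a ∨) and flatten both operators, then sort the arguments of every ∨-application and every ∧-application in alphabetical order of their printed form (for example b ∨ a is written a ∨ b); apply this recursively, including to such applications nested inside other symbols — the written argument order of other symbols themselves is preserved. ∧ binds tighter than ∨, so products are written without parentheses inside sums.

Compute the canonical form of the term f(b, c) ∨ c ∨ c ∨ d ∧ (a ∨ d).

Answer: a ∧ d ∨ c ∨ c ∨ d ∧ d ∨ f(b, c)

Derivation:
Expand:  f(b, c) ∨ c ∨ c ∨ a ∧ d ∨ d ∧ d
Sort arguments:  a ∧ d ∨ c ∨ c ∨ d ∧ d ∨ f(b, c)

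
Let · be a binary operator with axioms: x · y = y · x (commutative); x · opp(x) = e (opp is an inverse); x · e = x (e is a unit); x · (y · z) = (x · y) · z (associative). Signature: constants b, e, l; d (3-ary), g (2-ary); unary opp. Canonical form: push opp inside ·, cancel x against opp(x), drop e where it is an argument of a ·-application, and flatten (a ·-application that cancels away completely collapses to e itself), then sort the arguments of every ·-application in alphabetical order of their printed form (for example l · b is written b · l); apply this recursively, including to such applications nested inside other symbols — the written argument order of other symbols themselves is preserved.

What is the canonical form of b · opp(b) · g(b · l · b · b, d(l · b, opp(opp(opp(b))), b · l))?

Answer: g(b · b · b · l, d(b · l, opp(b), b · l))

Derivation:
Push opp inside:  distribute opp over · and collapse double opp
Cancel:  b cancels
Collect terms:  g(b · b · b · l, d(b · l, opp(b), b · l))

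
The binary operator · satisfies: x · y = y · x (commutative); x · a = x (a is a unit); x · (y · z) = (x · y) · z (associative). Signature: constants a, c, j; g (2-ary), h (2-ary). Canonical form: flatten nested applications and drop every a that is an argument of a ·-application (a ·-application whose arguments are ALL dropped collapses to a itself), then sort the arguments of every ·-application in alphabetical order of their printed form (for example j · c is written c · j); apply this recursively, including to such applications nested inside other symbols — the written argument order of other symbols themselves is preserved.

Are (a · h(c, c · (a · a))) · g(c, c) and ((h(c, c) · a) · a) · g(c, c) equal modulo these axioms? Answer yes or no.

Left:  (a · h(c, c · (a · a))) · g(c, c)
  Merge nested applications:  a · h(c, c · (a · a)) · g(c, c)
  Inside:  h(c, c · (a · a))  →  h(c, c)
  Drop the unit:  drop a
  Sort:  g(c, c) · h(c, c)
Right:  ((h(c, c) · a) · a) · g(c, c)
  Un-nest:  h(c, c) · a · a · g(c, c)
  Drop the unit:  drop a (×2)
  Order the arguments:  g(c, c) · h(c, c)

Answer: yes — both canonical forms are g(c, c) · h(c, c)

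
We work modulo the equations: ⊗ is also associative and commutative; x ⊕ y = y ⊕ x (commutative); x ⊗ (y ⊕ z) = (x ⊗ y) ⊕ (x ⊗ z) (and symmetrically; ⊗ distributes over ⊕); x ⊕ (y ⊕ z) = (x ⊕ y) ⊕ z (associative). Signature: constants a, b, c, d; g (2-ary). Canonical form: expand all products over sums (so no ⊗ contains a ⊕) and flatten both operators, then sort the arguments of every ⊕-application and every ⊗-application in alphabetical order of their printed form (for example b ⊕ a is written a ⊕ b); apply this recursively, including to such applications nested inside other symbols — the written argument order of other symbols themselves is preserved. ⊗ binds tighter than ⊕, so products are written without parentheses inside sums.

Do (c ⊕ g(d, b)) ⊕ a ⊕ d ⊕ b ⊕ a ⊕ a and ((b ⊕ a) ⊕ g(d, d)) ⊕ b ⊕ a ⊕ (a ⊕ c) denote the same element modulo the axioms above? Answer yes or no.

Answer: no — a ⊕ a ⊕ a ⊕ b ⊕ c ⊕ d ⊕ g(d, b) vs a ⊕ a ⊕ a ⊕ b ⊕ b ⊕ c ⊕ g(d, d)

Derivation:
Left:  (c ⊕ g(d, b)) ⊕ a ⊕ d ⊕ b ⊕ a ⊕ a
  Flatten:  c ⊕ g(d, b) ⊕ a ⊕ d ⊕ b ⊕ a ⊕ a
  Sort:  a ⊕ a ⊕ a ⊕ b ⊕ c ⊕ d ⊕ g(d, b)
Right:  ((b ⊕ a) ⊕ g(d, d)) ⊕ b ⊕ a ⊕ (a ⊕ c)
  Merge nested applications:  b ⊕ a ⊕ g(d, d) ⊕ b ⊕ a ⊕ a ⊕ c
  Sort arguments:  a ⊕ a ⊕ a ⊕ b ⊕ b ⊕ c ⊕ g(d, d)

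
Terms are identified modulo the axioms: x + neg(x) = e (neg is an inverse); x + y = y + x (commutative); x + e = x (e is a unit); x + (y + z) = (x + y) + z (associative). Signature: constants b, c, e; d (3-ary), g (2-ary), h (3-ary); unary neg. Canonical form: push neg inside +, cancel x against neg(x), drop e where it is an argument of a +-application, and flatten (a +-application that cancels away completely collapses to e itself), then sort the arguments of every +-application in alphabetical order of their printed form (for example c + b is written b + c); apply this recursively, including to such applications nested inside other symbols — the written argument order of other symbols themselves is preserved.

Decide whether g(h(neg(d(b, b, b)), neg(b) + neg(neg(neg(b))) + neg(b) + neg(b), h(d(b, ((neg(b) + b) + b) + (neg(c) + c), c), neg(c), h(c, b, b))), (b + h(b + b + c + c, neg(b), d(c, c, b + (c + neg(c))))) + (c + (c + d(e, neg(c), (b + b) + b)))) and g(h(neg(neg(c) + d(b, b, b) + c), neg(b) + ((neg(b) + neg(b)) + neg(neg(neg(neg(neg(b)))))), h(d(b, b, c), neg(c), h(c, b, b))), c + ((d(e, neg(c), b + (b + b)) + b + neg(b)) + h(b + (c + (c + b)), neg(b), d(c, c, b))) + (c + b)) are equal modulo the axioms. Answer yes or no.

Left:  g(h(neg(d(b, b, b)), neg(b) + neg(neg(neg(b))) + neg(b) + neg(b), h(d(b, ((neg(b) + b) + b) + (neg(c) + c), c), neg(c), h(c, b, b))), (b + h(b + b + c + c, neg(b), d(c, c, b + (c + neg(c))))) + (c + (c + d(e, neg(c), (b + b) + b))))
  Focus inside:  (b + h(b + b + c + c, neg(b), d(c, c, b + (c + neg(c))))) + (c + (c + d(e, neg(c), (b + b) + b)))
  Collect:  b + h(b + b + c + c, neg(b), d(c, c, b)) + c + c + d(e, neg(c), b + b + b)
  Sort:  b + c + c + d(e, neg(c), b + b + b) + h(b + b + c + c, neg(b), d(c, c, b))
  Put back:  g(h(neg(d(b, b, b)), neg(b) + neg(b) + neg(b) + neg(b), h(d(b, b, c), neg(c), h(c, b, b))), b + c + c + d(e, neg(c), b + b + b) + h(b + b + c + c, neg(b), d(c, c, b)))
Right:  g(h(neg(neg(c) + d(b, b, b) + c), neg(b) + ((neg(b) + neg(b)) + neg(neg(neg(neg(neg(b)))))), h(d(b, b, c), neg(c), h(c, b, b))), c + ((d(e, neg(c), b + (b + b)) + b + neg(b)) + h(b + (c + (c + b)), neg(b), d(c, c, b))) + (c + b))
  Descend into:  c + ((d(e, neg(c), b + (b + b)) + b + neg(b)) + h(b + (c + (c + b)), neg(b), d(c, c, b))) + (c + b)
  Combine occurrences:  c + c + d(e, neg(c), b + b + b) + b + h(b + b + c + c, neg(b), d(c, c, b))
  Sort arguments:  b + c + c + d(e, neg(c), b + b + b) + h(b + b + c + c, neg(b), d(c, c, b))
  Rebuild:  g(h(neg(d(b, b, b)), neg(b) + neg(b) + neg(b) + neg(b), h(d(b, b, c), neg(c), h(c, b, b))), b + c + c + d(e, neg(c), b + b + b) + h(b + b + c + c, neg(b), d(c, c, b)))

Answer: yes — both canonical forms are g(h(neg(d(b, b, b)), neg(b) + neg(b) + neg(b) + neg(b), h(d(b, b, c), neg(c), h(c, b, b))), b + c + c + d(e, neg(c), b + b + b) + h(b + b + c + c, neg(b), d(c, c, b)))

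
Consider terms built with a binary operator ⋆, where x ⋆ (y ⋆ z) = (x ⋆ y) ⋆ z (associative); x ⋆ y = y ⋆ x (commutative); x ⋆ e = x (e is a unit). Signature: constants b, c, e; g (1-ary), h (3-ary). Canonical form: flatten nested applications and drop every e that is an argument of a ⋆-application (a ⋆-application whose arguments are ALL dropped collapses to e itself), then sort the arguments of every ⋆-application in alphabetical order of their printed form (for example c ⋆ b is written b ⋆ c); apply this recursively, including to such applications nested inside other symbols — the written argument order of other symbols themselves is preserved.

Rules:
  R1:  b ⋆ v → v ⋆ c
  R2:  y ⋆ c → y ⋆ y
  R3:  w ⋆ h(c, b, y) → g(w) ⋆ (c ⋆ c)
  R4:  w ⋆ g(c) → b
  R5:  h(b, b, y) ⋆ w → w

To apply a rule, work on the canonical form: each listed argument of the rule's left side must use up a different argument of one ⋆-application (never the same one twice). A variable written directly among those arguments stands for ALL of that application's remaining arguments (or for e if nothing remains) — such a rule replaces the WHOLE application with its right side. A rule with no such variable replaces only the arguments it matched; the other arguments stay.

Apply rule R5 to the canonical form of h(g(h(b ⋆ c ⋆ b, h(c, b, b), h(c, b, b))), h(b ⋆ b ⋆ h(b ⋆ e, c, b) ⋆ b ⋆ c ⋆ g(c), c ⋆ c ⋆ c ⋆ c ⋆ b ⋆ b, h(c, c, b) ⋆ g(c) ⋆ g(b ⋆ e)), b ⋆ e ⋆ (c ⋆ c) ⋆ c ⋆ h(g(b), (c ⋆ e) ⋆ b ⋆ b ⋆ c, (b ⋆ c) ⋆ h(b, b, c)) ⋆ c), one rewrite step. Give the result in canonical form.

Canonical form:  h(g(h(b ⋆ b ⋆ c, h(c, b, b), h(c, b, b))), h(b ⋆ b ⋆ b ⋆ c ⋆ g(c) ⋆ h(b, c, b), b ⋆ b ⋆ c ⋆ c ⋆ c ⋆ c, g(b) ⋆ g(c) ⋆ h(c, c, b)), b ⋆ c ⋆ c ⋆ c ⋆ c ⋆ h(g(b), b ⋆ b ⋆ c ⋆ c, b ⋆ c ⋆ h(b, b, c)))
Match R5:  consume h(b, b, c);  w := b ⋆ c, y := c
The extension variable absorbs all remaining arguments, so the whole application is rewritten.
Result:  h(g(h(b ⋆ b ⋆ c, h(c, b, b), h(c, b, b))), h(b ⋆ b ⋆ b ⋆ c ⋆ g(c) ⋆ h(b, c, b), b ⋆ b ⋆ c ⋆ c ⋆ c ⋆ c, g(b) ⋆ g(c) ⋆ h(c, c, b)), b ⋆ c ⋆ c ⋆ c ⋆ c ⋆ h(g(b), b ⋆ b ⋆ c ⋆ c, b ⋆ c))

Answer: h(g(h(b ⋆ b ⋆ c, h(c, b, b), h(c, b, b))), h(b ⋆ b ⋆ b ⋆ c ⋆ g(c) ⋆ h(b, c, b), b ⋆ b ⋆ c ⋆ c ⋆ c ⋆ c, g(b) ⋆ g(c) ⋆ h(c, c, b)), b ⋆ c ⋆ c ⋆ c ⋆ c ⋆ h(g(b), b ⋆ b ⋆ c ⋆ c, b ⋆ c))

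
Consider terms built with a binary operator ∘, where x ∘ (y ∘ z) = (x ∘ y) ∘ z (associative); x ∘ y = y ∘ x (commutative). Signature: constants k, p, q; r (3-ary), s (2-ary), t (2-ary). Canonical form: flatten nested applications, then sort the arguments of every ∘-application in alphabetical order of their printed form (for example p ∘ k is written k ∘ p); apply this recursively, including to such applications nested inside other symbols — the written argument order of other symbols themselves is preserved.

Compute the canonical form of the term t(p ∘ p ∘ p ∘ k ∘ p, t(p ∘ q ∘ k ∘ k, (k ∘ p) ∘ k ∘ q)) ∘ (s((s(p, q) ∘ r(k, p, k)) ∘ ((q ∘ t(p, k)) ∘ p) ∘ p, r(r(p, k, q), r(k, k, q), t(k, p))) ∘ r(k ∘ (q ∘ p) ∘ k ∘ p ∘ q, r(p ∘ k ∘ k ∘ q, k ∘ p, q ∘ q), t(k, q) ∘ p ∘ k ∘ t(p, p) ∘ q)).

Answer: r(k ∘ k ∘ p ∘ p ∘ q ∘ q, r(k ∘ k ∘ p ∘ q, k ∘ p, q ∘ q), k ∘ p ∘ q ∘ t(k, q) ∘ t(p, p)) ∘ s(p ∘ p ∘ q ∘ r(k, p, k) ∘ s(p, q) ∘ t(p, k), r(r(p, k, q), r(k, k, q), t(k, p))) ∘ t(k ∘ p ∘ p ∘ p ∘ p, t(k ∘ k ∘ p ∘ q, k ∘ k ∘ p ∘ q))

Derivation:
Flatten:  t(p ∘ p ∘ p ∘ k ∘ p, t(p ∘ q ∘ k ∘ k, (k ∘ p) ∘ k ∘ q)) ∘ s((s(p, q) ∘ r(k, p, k)) ∘ ((q ∘ t(p, k)) ∘ p) ∘ p, r(r(p, k, q), r(k, k, q), t(k, p))) ∘ r(k ∘ (q ∘ p) ∘ k ∘ p ∘ q, r(p ∘ k ∘ k ∘ q, k ∘ p, q ∘ q), t(k, q) ∘ p ∘ k ∘ t(p, p) ∘ q)
Canonicalize subterm:  t(p ∘ p ∘ p ∘ k ∘ p, t(p ∘ q ∘ k ∘ k, (k ∘ p) ∘ k ∘ q))  →  t(k ∘ p ∘ p ∘ p ∘ p, t(k ∘ k ∘ p ∘ q, k ∘ k ∘ p ∘ q))
Inside:  s((s(p, q) ∘ r(k, p, k)) ∘ ((q ∘ t(p, k)) ∘ p) ∘ p, r(r(p, k, q), r(k, k, q), t(k, p)))  →  s(p ∘ p ∘ q ∘ r(k, p, k) ∘ s(p, q) ∘ t(p, k), r(r(p, k, q), r(k, k, q), t(k, p)))
Inside:  r(k ∘ (q ∘ p) ∘ k ∘ p ∘ q, r(p ∘ k ∘ k ∘ q, k ∘ p, q ∘ q), t(k, q) ∘ p ∘ k ∘ t(p, p) ∘ q)  →  r(k ∘ k ∘ p ∘ p ∘ q ∘ q, r(k ∘ k ∘ p ∘ q, k ∘ p, q ∘ q), k ∘ p ∘ q ∘ t(k, q) ∘ t(p, p))
Sort arguments:  r(k ∘ k ∘ p ∘ p ∘ q ∘ q, r(k ∘ k ∘ p ∘ q, k ∘ p, q ∘ q), k ∘ p ∘ q ∘ t(k, q) ∘ t(p, p)) ∘ s(p ∘ p ∘ q ∘ r(k, p, k) ∘ s(p, q) ∘ t(p, k), r(r(p, k, q), r(k, k, q), t(k, p))) ∘ t(k ∘ p ∘ p ∘ p ∘ p, t(k ∘ k ∘ p ∘ q, k ∘ k ∘ p ∘ q))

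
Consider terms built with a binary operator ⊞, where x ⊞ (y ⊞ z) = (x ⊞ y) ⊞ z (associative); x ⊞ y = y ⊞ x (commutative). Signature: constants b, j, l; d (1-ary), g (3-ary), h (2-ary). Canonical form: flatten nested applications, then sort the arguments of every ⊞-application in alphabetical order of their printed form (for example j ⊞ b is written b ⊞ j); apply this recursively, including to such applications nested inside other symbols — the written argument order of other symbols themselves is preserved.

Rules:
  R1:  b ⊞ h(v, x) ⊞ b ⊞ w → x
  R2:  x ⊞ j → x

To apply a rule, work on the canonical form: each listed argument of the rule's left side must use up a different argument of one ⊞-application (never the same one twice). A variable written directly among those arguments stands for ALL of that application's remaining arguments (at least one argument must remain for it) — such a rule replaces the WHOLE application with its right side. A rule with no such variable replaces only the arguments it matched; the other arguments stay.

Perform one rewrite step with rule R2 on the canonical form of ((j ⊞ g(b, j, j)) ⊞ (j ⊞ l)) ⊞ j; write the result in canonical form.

Answer: g(b, j, j) ⊞ j ⊞ j ⊞ l

Derivation:
Canonical form:  g(b, j, j) ⊞ j ⊞ j ⊞ j ⊞ l
Match R2:  consume j;  x := g(b, j, j) ⊞ j ⊞ j ⊞ l
Every leftover argument binds to the variable; the entire application is replaced.
Giving:  g(b, j, j) ⊞ j ⊞ j ⊞ l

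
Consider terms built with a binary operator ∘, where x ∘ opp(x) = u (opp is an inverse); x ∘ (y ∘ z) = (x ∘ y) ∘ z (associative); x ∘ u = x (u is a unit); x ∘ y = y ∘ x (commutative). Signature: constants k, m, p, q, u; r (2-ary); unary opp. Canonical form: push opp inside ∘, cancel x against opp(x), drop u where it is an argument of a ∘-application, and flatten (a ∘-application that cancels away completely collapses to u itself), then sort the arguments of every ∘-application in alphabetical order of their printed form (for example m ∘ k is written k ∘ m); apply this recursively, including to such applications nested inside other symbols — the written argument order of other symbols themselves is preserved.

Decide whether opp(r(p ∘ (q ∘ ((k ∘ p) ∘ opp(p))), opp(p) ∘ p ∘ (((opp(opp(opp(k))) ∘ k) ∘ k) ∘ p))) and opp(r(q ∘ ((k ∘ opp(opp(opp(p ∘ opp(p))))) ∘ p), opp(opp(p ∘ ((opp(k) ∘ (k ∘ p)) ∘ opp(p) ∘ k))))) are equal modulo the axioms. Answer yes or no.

Answer: yes — both canonical forms are opp(r(k ∘ p ∘ q, k ∘ p))

Derivation:
Left:  opp(r(p ∘ (q ∘ ((k ∘ p) ∘ opp(p))), opp(p) ∘ p ∘ (((opp(opp(opp(k))) ∘ k) ∘ k) ∘ p)))
  Push opp inside:  distribute opp over ∘ and collapse double opp
  Combine occurrences:  opp(r(k ∘ p ∘ q, k ∘ p))
Right:  opp(r(q ∘ ((k ∘ opp(opp(opp(p ∘ opp(p))))) ∘ p), opp(opp(p ∘ ((opp(k) ∘ (k ∘ p)) ∘ opp(p) ∘ k)))))
  Push opp inside:  distribute opp over ∘ and collapse double opp
  Collect terms:  opp(r(k ∘ p ∘ q, k ∘ p))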